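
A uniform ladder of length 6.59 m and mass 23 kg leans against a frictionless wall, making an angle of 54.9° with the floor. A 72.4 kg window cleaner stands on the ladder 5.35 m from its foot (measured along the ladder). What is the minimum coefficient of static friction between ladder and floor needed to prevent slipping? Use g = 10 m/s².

Choose the foot of the ladder as the axis so the floor normal and friction both act there and drop out.
Ladder weight 23×10 = 230 N acts at 3.295 m along the ladder; its horizontal arm is 3.295·cos54.9° = 1.895 m → τ = 435.9 N·m clockwise.
Window cleaner: 72.4×10 = 724 N at 5.35 m → arm 3.076 m → τ = 2227 N·m clockwise.
Wall normal N acts horizontally at the top; its moment arm is the height L sinθ = 6.59·sin54.9° = 5.392 m, counterclockwise.
Balancing moments: N × 5.392 = 2663, giving N = 493.9 N.
ΣFx = 0 ⇒ f = N_wall = 493.9 N. ΣFy = 0 ⇒ N_floor = 954 N.
μ_min = f / N_floor = 493.9 / 954 = 0.518.

μ_min ≈ 0.518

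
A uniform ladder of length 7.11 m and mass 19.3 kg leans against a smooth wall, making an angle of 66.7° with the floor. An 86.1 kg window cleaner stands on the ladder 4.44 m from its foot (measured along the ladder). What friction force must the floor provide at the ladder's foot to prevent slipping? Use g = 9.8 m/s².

Take moments about the foot of the ladder.
Ladder weight 19.3×9.8 = 189.1 N acts at 3.555 m along the ladder; its horizontal arm is 3.555·cos66.7° = 1.406 m → τ = 265.9 N·m clockwise.
Window cleaner: 86.1×9.8 = 843.8 N at 4.44 m → arm 1.756 m → τ = 1482 N·m clockwise.
Wall normal N acts horizontally at the top; its moment arm is the height L sinθ = 7.11·sin66.7° = 6.53 m, counterclockwise.
Setting net torque to zero: N × 6.53 = 1748 → N = 268 N.
ΣFx = 0: friction at the foot balances the wall's push, so f = N_wall = 268 N.

f ≈ 268 N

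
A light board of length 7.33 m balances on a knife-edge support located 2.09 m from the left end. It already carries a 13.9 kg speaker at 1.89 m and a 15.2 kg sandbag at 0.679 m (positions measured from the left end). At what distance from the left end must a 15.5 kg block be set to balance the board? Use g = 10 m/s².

x ≈ 3.65 m from the left end

Sum moments about the knife-edge support (at 2.09 m from the left end) (the support reaction has zero arm there).
Speaker: 13.9 × 10 = 139 N down at 1.89 m → arm 0.2 m, τ = 139 × 0.2 = 27.8 N·m counterclockwise.
Sandbag: 15.2 × 10 = 152 N down at 0.679 m → arm 1.411 m, τ = 152 × 1.411 = 214.5 N·m counterclockwise.
Net moment of existing loads = 242.3 N·m counterclockwise.
The block weighs 15.5 × 10 = 155 N and must supply an equal clockwise moment, so its lever arm about the knife-edge support is 242.3 / 155 = 1.56 m.
That puts it at 2.09 + 1.56 = 3.65 m from the left end.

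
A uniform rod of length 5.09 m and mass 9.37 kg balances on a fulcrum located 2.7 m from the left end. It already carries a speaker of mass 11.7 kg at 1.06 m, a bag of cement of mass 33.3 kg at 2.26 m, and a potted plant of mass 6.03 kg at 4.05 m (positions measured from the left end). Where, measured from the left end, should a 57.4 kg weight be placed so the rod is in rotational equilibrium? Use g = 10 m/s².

x ≈ 3.17 m from the left end

Sum moments about the fulcrum (at 2.7 m from the left end) (the support reaction has zero arm there).
Beam weight: 9.37 × 10 = 93.7 N down at 2.545 m → arm 0.155 m, τ = 93.7 × 0.155 = 14.52 N·m counterclockwise.
Speaker: 11.7 × 10 = 117 N down at 1.06 m → arm 1.64 m, τ = 117 × 1.64 = 191.9 N·m counterclockwise.
Bag of cement: 33.3 × 10 = 333 N down at 2.26 m → arm 0.44 m, τ = 333 × 0.44 = 146.5 N·m counterclockwise.
Potted plant: 6.03 × 10 = 60.3 N down at 4.05 m → arm 1.35 m, τ = 60.3 × 1.35 = 81.41 N·m clockwise.
Net moment of existing loads = 271.5 N·m counterclockwise.
The weight weighs 57.4 × 10 = 574 N and must supply an equal clockwise moment, so its lever arm about the fulcrum is 271.5 / 574 = 0.473 m.
That puts it at 2.7 + 0.473 = 3.17 m from the left end.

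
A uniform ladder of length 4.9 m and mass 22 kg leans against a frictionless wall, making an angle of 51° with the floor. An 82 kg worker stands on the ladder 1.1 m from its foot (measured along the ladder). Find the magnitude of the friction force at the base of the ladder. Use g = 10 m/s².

Take moments about the foot of the ladder.
Ladder weight 22×10 = 220 N acts at 2.45 m along the ladder; its horizontal arm is 2.45·cos51° = 1.542 m → τ = 339.2 N·m clockwise.
Worker: 82×10 = 820 N at 1.1 m → arm 0.6923 m → τ = 567.7 N·m clockwise.
Wall normal N acts horizontally at the top; its moment arm is the height L sinθ = 4.9·sin51° = 3.808 m, counterclockwise.
Setting net torque to zero: N × 3.808 = 906.9 → N = 238 N.
ΣFx = 0: friction at the foot balances the wall's push, so f = N_wall = 238 N.

f ≈ 238 N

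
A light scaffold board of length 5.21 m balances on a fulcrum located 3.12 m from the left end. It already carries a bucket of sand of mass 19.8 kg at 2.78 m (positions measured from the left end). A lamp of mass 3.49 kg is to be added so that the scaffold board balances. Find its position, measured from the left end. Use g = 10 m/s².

Choose the fulcrum (at 3.12 m from the left end) as the axis so the support reaction has zero arm there.
Bucket of sand: 19.8 × 10 = 198 N down at 2.78 m → arm 0.34 m, τ = 198 × 0.34 = 67.32 N·m counterclockwise.
Net moment of existing loads = 67.32 N·m counterclockwise.
The lamp weighs 3.49 × 10 = 34.9 N and must supply an equal clockwise moment, so its lever arm about the fulcrum is 67.32 / 34.9 = 1.93 m.
That puts it at 3.12 + 1.93 = 5.05 m from the left end.

x ≈ 5.05 m from the left end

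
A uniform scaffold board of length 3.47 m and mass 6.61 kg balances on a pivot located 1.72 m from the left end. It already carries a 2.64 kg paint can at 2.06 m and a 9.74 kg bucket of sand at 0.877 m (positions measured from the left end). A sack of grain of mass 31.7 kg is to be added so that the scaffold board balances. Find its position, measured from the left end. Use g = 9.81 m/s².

x ≈ 1.95 m from the left end

Choose the pivot (at 1.72 m from the left end) as the axis so the support reaction has zero arm there.
Beam weight: 6.61 × 9.81 = 64.84 N down at 1.735 m → arm 0.015 m, τ = 64.84 × 0.015 = 0.9726 N·m clockwise.
Paint can: 2.64 × 9.81 = 25.9 N down at 2.06 m → arm 0.34 m, τ = 25.9 × 0.34 = 8.806 N·m clockwise.
Bucket of sand: 9.74 × 9.81 = 95.55 N down at 0.877 m → arm 0.843 m, τ = 95.55 × 0.843 = 80.55 N·m counterclockwise.
Net moment of existing loads = 70.77 N·m counterclockwise.
The sack of grain weighs 31.7 × 9.81 = 311 N and must supply an equal clockwise moment, so its lever arm about the pivot is 70.77 / 311 = 0.228 m.
That puts it at 1.72 + 0.228 = 1.95 m from the left end.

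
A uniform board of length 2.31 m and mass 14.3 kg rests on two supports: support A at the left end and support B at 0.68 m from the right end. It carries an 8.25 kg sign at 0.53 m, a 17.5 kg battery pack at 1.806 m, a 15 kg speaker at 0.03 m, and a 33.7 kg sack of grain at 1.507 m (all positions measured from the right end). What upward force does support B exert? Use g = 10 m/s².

R_B ≈ 621 N

About support A:
Beam weight: 14.3 × 10 = 143 N down at 1.155 m → arm 1.155 m, τ = 143 × 1.155 = 165.2 N·m clockwise.
Sign: 8.25 × 10 = 82.5 N down at 0.53 m → arm 1.78 m, τ = 82.5 × 1.78 = 146.8 N·m clockwise.
Battery pack: 17.5 × 10 = 175 N down at 1.806 m → arm 0.504 m, τ = 175 × 0.504 = 88.2 N·m clockwise.
Speaker: 15 × 10 = 150 N down at 0.03 m → arm 2.28 m, τ = 150 × 2.28 = 342 N·m clockwise.
Sack of grain: 33.7 × 10 = 337 N down at 1.507 m → arm 0.803 m, τ = 337 × 0.803 = 270.6 N·m clockwise.
Net load moment about support A = 1013 N·m clockwise.
Reaction R at support B is upward at 0.68 m, arm 1.63 m → moment R × 1.63 counterclockwise.
Στ = 0 ⇒ R × 1.63 = 1013 ⇒ R = 621 N.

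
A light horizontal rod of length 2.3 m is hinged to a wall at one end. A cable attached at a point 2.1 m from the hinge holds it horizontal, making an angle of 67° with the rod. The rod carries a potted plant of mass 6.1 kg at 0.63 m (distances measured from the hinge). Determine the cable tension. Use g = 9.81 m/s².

Choose the hinge as the axis so the unknown hinge reaction has zero arm there.
Potted plant: 6.1 × 9.81 = 59.84 N down at 0.63 m → arm 0.63 m, τ = 59.84 × 0.63 = 37.7 N·m clockwise.
Total clockwise load moment = 37.7 N·m.
The cable tension T acts at 2.1 m; only its component perpendicular to the rod, T sinθ, produces torque. sin 67° = 0.9205.
For rotational equilibrium, T × 2.1 × 0.9205 = 37.7, so T = 37.7 / 1.933 = 19.5 N.

T ≈ 19.5 N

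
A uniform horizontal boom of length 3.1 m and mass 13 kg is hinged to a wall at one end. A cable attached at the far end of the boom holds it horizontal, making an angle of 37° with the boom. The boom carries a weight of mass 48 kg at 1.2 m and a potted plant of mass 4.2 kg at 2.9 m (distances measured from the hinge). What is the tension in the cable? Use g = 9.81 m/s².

T ≈ 473 N

Choose the hinge as the axis so the unknown hinge reaction has zero arm there.
Beam weight: 13 × 9.81 = 127.5 N down at 1.55 m → arm 1.55 m, τ = 127.5 × 1.55 = 197.6 N·m clockwise.
Weight: 48 × 9.81 = 470.9 N down at 1.2 m → arm 1.2 m, τ = 470.9 × 1.2 = 565.1 N·m clockwise.
Potted plant: 4.2 × 9.81 = 41.2 N down at 2.9 m → arm 2.9 m, τ = 41.2 × 2.9 = 119.5 N·m clockwise.
Total clockwise load moment = 882.2 N·m.
The cable tension T acts at 3.1 m; only its component perpendicular to the boom, T sinθ, produces torque. sin 37° = 0.6018.
Balancing moments: T × 3.1 × 0.6018 = 882.2, giving T = 882.2 / 1.866 = 473 N.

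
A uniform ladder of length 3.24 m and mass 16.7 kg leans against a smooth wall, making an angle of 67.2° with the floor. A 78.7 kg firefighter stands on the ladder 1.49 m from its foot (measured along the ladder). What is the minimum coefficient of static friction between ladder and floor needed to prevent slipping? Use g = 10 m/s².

Choose the foot of the ladder as the axis so the floor normal and friction both act there and drop out.
Ladder weight 16.7×10 = 167 N acts at 1.62 m along the ladder; its horizontal arm is 1.62·cos67.2° = 0.6278 m → τ = 104.8 N·m clockwise.
Firefighter: 78.7×10 = 787 N at 1.49 m → arm 0.5774 m → τ = 454.4 N·m clockwise.
Wall normal N acts horizontally at the top; its moment arm is the height L sinθ = 3.24·sin67.2° = 2.987 m, counterclockwise.
For rotational equilibrium, N × 2.987 = 559.2, so N = 187.2 N.
ΣFx = 0 ⇒ f = N_wall = 187.2 N. ΣFy = 0 ⇒ N_floor = 954 N.
μ_min = f / N_floor = 187.2 / 954 = 0.196.

μ_min ≈ 0.196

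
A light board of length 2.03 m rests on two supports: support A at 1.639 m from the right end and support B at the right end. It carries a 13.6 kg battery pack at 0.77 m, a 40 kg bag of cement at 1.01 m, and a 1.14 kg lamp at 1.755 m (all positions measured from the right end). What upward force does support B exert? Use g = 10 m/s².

R_B ≈ 225 N

Sum moments about support A (its reaction then has zero moment arm).
Battery pack: 13.6 × 10 = 136 N down at 0.77 m → arm 0.869 m, τ = 136 × 0.869 = 118.2 N·m clockwise.
Bag of cement: 40 × 10 = 400 N down at 1.01 m → arm 0.629 m, τ = 400 × 0.629 = 251.6 N·m clockwise.
Lamp: 1.14 × 10 = 11.4 N down at 1.755 m → arm 0.116 m, τ = 11.4 × 0.116 = 1.322 N·m counterclockwise.
Net load moment about support A = 368.5 N·m clockwise.
Reaction R at support B is upward at 0 m, arm 1.639 m → moment R × 1.639 counterclockwise.
For rotational equilibrium, R × 1.639 = 368.5, so R = 225 N.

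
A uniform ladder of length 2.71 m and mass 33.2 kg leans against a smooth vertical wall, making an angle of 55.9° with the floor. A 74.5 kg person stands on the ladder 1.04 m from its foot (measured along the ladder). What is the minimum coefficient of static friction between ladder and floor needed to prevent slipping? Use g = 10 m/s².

Take moments about the foot of the ladder.
Ladder weight 33.2×10 = 332 N acts at 1.355 m along the ladder; its horizontal arm is 1.355·cos55.9° = 0.7597 m → τ = 252.2 N·m clockwise.
Person: 74.5×10 = 745 N at 1.04 m → arm 0.5831 m → τ = 434.4 N·m clockwise.
Wall normal N acts horizontally at the top; its moment arm is the height L sinθ = 2.71·sin55.9° = 2.244 m, counterclockwise.
Στ = 0 ⇒ N × 2.244 = 686.6 ⇒ N = 306 N.
ΣFx = 0 ⇒ f = N_wall = 306 N. ΣFy = 0 ⇒ N_floor = 1077 N.
μ_min = f / N_floor = 306 / 1077 = 0.284.

μ_min ≈ 0.284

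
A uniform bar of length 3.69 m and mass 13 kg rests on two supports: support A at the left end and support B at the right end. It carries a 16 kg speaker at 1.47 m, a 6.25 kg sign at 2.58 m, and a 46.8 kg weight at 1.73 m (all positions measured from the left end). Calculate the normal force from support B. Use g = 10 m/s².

Choose support A as the axis so its reaction then has zero moment arm.
Beam weight: 13 × 10 = 130 N down at 1.845 m → arm 1.845 m, τ = 130 × 1.845 = 239.8 N·m clockwise.
Speaker: 16 × 10 = 160 N down at 1.47 m → arm 1.47 m, τ = 160 × 1.47 = 235.2 N·m clockwise.
Sign: 6.25 × 10 = 62.5 N down at 2.58 m → arm 2.58 m, τ = 62.5 × 2.58 = 161.2 N·m clockwise.
Weight: 46.8 × 10 = 468 N down at 1.73 m → arm 1.73 m, τ = 468 × 1.73 = 809.6 N·m clockwise.
Net load moment about support A = 1446 N·m clockwise.
Reaction R at support B is upward at 3.69 m, arm 3.69 m → moment R × 3.69 counterclockwise.
Balancing moments: R × 3.69 = 1446, giving R = 392 N.

R_B ≈ 392 N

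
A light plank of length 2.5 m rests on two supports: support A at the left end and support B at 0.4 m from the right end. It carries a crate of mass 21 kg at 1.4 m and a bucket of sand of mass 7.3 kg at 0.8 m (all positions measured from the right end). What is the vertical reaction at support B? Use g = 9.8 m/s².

R_B ≈ 166 N

Choose support A as the axis so its reaction then has zero moment arm.
Crate: 21 × 9.8 = 205.8 N down at 1.4 m → arm 1.1 m, τ = 205.8 × 1.1 = 226.4 N·m clockwise.
Bucket of sand: 7.3 × 9.8 = 71.54 N down at 0.8 m → arm 1.7 m, τ = 71.54 × 1.7 = 121.6 N·m clockwise.
Net load moment about support A = 348 N·m clockwise.
Reaction R at support B is upward at 0.4 m, arm 2.1 m → moment R × 2.1 counterclockwise.
Στ = 0 ⇒ R × 2.1 = 348 ⇒ R = 166 N.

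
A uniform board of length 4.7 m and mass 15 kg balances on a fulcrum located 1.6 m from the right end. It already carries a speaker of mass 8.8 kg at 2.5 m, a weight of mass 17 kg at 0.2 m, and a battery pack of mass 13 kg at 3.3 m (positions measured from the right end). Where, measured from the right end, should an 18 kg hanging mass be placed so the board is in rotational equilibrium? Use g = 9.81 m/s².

Choose the fulcrum (at 1.6 m from the right end) as the axis so the support reaction has zero arm there.
Beam weight: 15 × 9.81 = 147.2 N down at 2.35 m → arm 0.75 m, τ = 147.2 × 0.75 = 110.4 N·m counterclockwise.
Speaker: 8.8 × 9.81 = 86.33 N down at 2.5 m → arm 0.9 m, τ = 86.33 × 0.9 = 77.7 N·m counterclockwise.
Weight: 17 × 9.81 = 166.8 N down at 0.2 m → arm 1.4 m, τ = 166.8 × 1.4 = 233.5 N·m clockwise.
Battery pack: 13 × 9.81 = 127.5 N down at 3.3 m → arm 1.7 m, τ = 127.5 × 1.7 = 216.8 N·m counterclockwise.
Net moment of existing loads = 171.4 N·m counterclockwise.
The hanging mass weighs 18 × 9.81 = 176.6 N and must supply an equal clockwise moment, so its lever arm about the fulcrum is 171.4 / 176.6 = 0.971 m.
That puts it at 1.6 − 0.971 = 0.629 m from the right end.

x ≈ 0.629 m from the right end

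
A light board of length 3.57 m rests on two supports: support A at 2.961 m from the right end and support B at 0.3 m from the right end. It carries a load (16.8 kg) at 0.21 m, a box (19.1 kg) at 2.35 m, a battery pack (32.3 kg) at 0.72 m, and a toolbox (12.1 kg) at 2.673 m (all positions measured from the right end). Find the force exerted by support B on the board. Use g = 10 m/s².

Take moments about support A.
Load: 16.8 × 10 = 168 N down at 0.21 m → arm 2.751 m, τ = 168 × 2.751 = 462.2 N·m clockwise.
Box: 19.1 × 10 = 191 N down at 2.35 m → arm 0.611 m, τ = 191 × 0.611 = 116.7 N·m clockwise.
Battery pack: 32.3 × 10 = 323 N down at 0.72 m → arm 2.241 m, τ = 323 × 2.241 = 723.8 N·m clockwise.
Toolbox: 12.1 × 10 = 121 N down at 2.673 m → arm 0.288 m, τ = 121 × 0.288 = 34.85 N·m clockwise.
Net load moment about support A = 1338 N·m clockwise.
Reaction R at support B is upward at 0.3 m, arm 2.661 m → moment R × 2.661 counterclockwise.
For rotational equilibrium, R × 2.661 = 1338, so R = 503 N.

R_B ≈ 503 N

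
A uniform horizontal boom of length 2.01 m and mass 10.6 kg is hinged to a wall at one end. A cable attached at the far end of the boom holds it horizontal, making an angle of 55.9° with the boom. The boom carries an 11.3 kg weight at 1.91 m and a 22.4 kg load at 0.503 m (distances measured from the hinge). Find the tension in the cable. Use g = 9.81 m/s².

Taking torques about the hinge:
Beam weight: 10.6 × 9.81 = 104 N down at 1.005 m → arm 1.005 m, τ = 104 × 1.005 = 104.5 N·m clockwise.
Weight: 11.3 × 9.81 = 110.9 N down at 1.91 m → arm 1.91 m, τ = 110.9 × 1.91 = 211.8 N·m clockwise.
Load: 22.4 × 9.81 = 219.7 N down at 0.503 m → arm 0.503 m, τ = 219.7 × 0.503 = 110.5 N·m clockwise.
Total clockwise load moment = 426.8 N·m.
The cable tension T acts at 2.01 m; only its component perpendicular to the boom, T sinθ, produces torque. sin 55.9° = 0.8281.
Στ = 0 ⇒ T × 2.01 × 0.8281 = 426.8 ⇒ T = 426.8 / 1.664 = 256 N.

T ≈ 256 N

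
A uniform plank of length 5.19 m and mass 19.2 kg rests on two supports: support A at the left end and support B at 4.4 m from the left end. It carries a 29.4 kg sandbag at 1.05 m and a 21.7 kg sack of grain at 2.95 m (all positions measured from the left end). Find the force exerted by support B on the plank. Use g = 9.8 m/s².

Take moments about support A.
Beam weight: 19.2 × 9.8 = 188.2 N down at 2.595 m → arm 2.595 m, τ = 188.2 × 2.595 = 488.4 N·m clockwise.
Sandbag: 29.4 × 9.8 = 288.1 N down at 1.05 m → arm 1.05 m, τ = 288.1 × 1.05 = 302.5 N·m clockwise.
Sack of grain: 21.7 × 9.8 = 212.7 N down at 2.95 m → arm 2.95 m, τ = 212.7 × 2.95 = 627.5 N·m clockwise.
Net load moment about support A = 1418 N·m clockwise.
Reaction R at support B is upward at 4.4 m, arm 4.4 m → moment R × 4.4 counterclockwise.
Setting net torque to zero: R × 4.4 = 1418 → R = 322 N.

R_B ≈ 322 N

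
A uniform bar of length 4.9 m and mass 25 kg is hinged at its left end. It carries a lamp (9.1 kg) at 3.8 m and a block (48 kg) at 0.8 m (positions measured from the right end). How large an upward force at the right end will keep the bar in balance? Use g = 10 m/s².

Sum moments about the left end (the unknown pivot reaction has zero arm there).
Beam weight: 25 × 10 = 250 N down at 2.45 m → arm 2.45 m, τ = 250 × 2.45 = 612.5 N·m clockwise.
Lamp: 9.1 × 10 = 91 N down at 3.8 m → arm 1.1 m, τ = 91 × 1.1 = 100.1 N·m clockwise.
Block: 48 × 10 = 480 N down at 0.8 m → arm 4.1 m, τ = 480 × 4.1 = 1968 N·m clockwise.
Net moment of the loads = 2681 N·m clockwise.
The upward force F acts at the right end, arm 4.9 m, giving F × 4.9 counterclockwise.
Balancing moments: F × 4.9 = 2681, giving F = 2681 / 4.9 = 547 N.

F ≈ 547 N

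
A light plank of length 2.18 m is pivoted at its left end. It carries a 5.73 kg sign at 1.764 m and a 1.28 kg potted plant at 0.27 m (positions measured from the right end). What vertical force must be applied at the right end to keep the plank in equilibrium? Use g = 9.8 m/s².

F ≈ 21.7 N

Sum moments about the left end (the unknown pivot reaction has zero arm there).
Sign: 5.73 × 9.8 = 56.15 N down at 1.764 m → arm 0.416 m, τ = 56.15 × 0.416 = 23.36 N·m clockwise.
Potted plant: 1.28 × 9.8 = 12.54 N down at 0.27 m → arm 1.91 m, τ = 12.54 × 1.91 = 23.95 N·m clockwise.
Net moment of the loads = 47.31 N·m clockwise.
The upward force F acts at the right end, arm 2.18 m, giving F × 2.18 counterclockwise.
Setting net torque to zero: F × 2.18 = 47.31 → F = 47.31 / 2.18 = 21.7 N.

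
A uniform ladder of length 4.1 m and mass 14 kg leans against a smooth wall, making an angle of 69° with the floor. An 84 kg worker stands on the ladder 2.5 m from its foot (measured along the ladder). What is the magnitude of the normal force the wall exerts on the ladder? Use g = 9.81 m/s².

N_wall ≈ 219 N

Taking torques about the foot of the ladder:
Ladder weight 14×9.81 = 137.3 N acts at 2.05 m along the ladder; its horizontal arm is 2.05·cos69° = 0.7347 m → τ = 100.9 N·m clockwise.
Worker: 84×9.81 = 824 N at 2.5 m → arm 0.8959 m → τ = 738.2 N·m clockwise.
Wall normal N acts horizontally at the top; its moment arm is the height L sinθ = 4.1·sin69° = 3.828 m, counterclockwise.
Setting net torque to zero: N × 3.828 = 839.1 → N = 219 N.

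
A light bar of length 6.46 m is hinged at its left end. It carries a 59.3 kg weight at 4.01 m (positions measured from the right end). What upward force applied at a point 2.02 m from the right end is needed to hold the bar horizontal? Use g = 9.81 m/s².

Sum moments about the left end (the unknown pivot reaction has zero arm there).
Weight: 59.3 × 9.81 = 581.7 N down at 4.01 m → arm 2.45 m, τ = 581.7 × 2.45 = 1425 N·m clockwise.
Net moment of the loads = 1425 N·m clockwise.
The upward force F acts at a point 2.02 m from the right end, arm 4.44 m, giving F × 4.44 counterclockwise.
Balancing moments: F × 4.44 = 1425, giving F = 1425 / 4.44 = 321 N.

F ≈ 321 N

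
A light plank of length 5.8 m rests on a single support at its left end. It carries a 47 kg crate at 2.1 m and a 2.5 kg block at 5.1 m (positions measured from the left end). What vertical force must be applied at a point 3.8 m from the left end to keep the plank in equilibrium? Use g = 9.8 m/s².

Taking torques about the left end:
Crate: 47 × 9.8 = 460.6 N down at 2.1 m → arm 2.1 m, τ = 460.6 × 2.1 = 967.3 N·m clockwise.
Block: 2.5 × 9.8 = 24.5 N down at 5.1 m → arm 5.1 m, τ = 24.5 × 5.1 = 124.9 N·m clockwise.
Net moment of the loads = 1092 N·m clockwise.
The upward force F acts at a point 3.8 m from the left end, arm 3.8 m, giving F × 3.8 counterclockwise.
For rotational equilibrium, F × 3.8 = 1092, so F = 1092 / 3.8 = 287 N.

F ≈ 287 N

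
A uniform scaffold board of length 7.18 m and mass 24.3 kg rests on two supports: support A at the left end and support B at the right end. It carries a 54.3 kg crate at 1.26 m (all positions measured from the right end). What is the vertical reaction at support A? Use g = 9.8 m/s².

Taking torques about support B:
Beam weight: 24.3 × 9.8 = 238.1 N down at 3.59 m → arm 3.59 m, τ = 238.1 × 3.59 = 854.8 N·m counterclockwise.
Crate: 54.3 × 9.8 = 532.1 N down at 1.26 m → arm 1.26 m, τ = 532.1 × 1.26 = 670.4 N·m counterclockwise.
Net load moment about support B = 1525 N·m counterclockwise.
Reaction R at support A is upward at 7.18 m, arm 7.18 m → moment R × 7.18 clockwise.
Balancing moments: R × 7.18 = 1525, giving R = 212 N.

R_A ≈ 212 N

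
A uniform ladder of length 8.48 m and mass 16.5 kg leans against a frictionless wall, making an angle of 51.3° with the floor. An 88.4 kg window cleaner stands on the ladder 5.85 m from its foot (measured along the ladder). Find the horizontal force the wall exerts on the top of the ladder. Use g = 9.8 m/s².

Choose the foot of the ladder as the axis so the floor normal and friction both act there and drop out.
Ladder weight 16.5×9.8 = 161.7 N acts at 4.24 m along the ladder; its horizontal arm is 4.24·cos51.3° = 2.651 m → τ = 428.7 N·m clockwise.
Window cleaner: 88.4×9.8 = 866.3 N at 5.85 m → arm 3.658 m → τ = 3169 N·m clockwise.
Wall normal N acts horizontally at the top; its moment arm is the height L sinθ = 8.48·sin51.3° = 6.618 m, counterclockwise.
Setting net torque to zero: N × 6.618 = 3598 → N = 544 N.

N_wall ≈ 544 N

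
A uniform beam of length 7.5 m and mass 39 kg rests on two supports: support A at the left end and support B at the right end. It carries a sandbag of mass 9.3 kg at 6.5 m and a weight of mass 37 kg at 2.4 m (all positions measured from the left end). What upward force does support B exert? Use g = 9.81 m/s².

Take moments about support A.
Beam weight: 39 × 9.81 = 382.6 N down at 3.75 m → arm 3.75 m, τ = 382.6 × 3.75 = 1435 N·m clockwise.
Sandbag: 9.3 × 9.81 = 91.23 N down at 6.5 m → arm 6.5 m, τ = 91.23 × 6.5 = 593 N·m clockwise.
Weight: 37 × 9.81 = 363 N down at 2.4 m → arm 2.4 m, τ = 363 × 2.4 = 871.2 N·m clockwise.
Net load moment about support A = 2899 N·m clockwise.
Reaction R at support B is upward at 7.5 m, arm 7.5 m → moment R × 7.5 counterclockwise.
Setting net torque to zero: R × 7.5 = 2899 → R = 387 N.

R_B ≈ 387 N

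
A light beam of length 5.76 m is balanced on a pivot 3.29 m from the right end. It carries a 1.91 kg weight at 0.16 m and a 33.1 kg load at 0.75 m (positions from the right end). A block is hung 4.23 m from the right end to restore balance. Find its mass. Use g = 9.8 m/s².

Sum moments about the pivot (at 3.29 m from the right end) (the support reaction has zero arm there).
Weight: 1.91 × 9.8 = 18.72 N down at 0.16 m → arm 3.13 m, τ = 18.72 × 3.13 = 58.59 N·m clockwise.
Load: 33.1 × 9.8 = 324.4 N down at 0.75 m → arm 2.54 m, τ = 324.4 × 2.54 = 824 N·m clockwise.
Net moment of known loads = 882.6 N·m clockwise.
An unknown mass m at 4.23 m has arm 0.94 m; its moment is m·g·0.94 counterclockwise.
For rotational equilibrium, m × 9.8 × 0.94 = 882.6, so m = 882.6 / (9.8 × 0.94) = 95.8 kg.

m ≈ 95.8 kg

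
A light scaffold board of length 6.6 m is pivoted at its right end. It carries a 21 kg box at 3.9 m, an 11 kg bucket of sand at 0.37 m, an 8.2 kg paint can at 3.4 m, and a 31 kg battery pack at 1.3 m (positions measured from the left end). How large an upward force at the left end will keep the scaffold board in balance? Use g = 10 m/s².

Sum moments about the right end (the unknown pivot reaction has zero arm there).
Box: 21 × 10 = 210 N down at 3.9 m → arm 2.7 m, τ = 210 × 2.7 = 567 N·m counterclockwise.
Bucket of sand: 11 × 10 = 110 N down at 0.37 m → arm 6.23 m, τ = 110 × 6.23 = 685.3 N·m counterclockwise.
Paint can: 8.2 × 10 = 82 N down at 3.4 m → arm 3.2 m, τ = 82 × 3.2 = 262.4 N·m counterclockwise.
Battery pack: 31 × 10 = 310 N down at 1.3 m → arm 5.3 m, τ = 310 × 5.3 = 1643 N·m counterclockwise.
Net moment of the loads = 3158 N·m counterclockwise.
The upward force F acts at the left end, arm 6.6 m, giving F × 6.6 clockwise.
Balancing moments: F × 6.6 = 3158, giving F = 3158 / 6.6 = 478 N.

F ≈ 478 N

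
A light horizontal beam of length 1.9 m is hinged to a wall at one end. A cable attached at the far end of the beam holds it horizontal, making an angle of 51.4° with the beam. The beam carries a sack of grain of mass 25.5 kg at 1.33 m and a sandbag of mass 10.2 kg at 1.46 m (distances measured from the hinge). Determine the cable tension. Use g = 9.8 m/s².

T ≈ 322 N

Take moments about the hinge.
Sack of grain: 25.5 × 9.8 = 249.9 N down at 1.33 m → arm 1.33 m, τ = 249.9 × 1.33 = 332.4 N·m clockwise.
Sandbag: 10.2 × 9.8 = 99.96 N down at 1.46 m → arm 1.46 m, τ = 99.96 × 1.46 = 145.9 N·m clockwise.
Total clockwise load moment = 478.3 N·m.
The cable tension T acts at 1.9 m; only its component perpendicular to the beam, T sinθ, produces torque. sin 51.4° = 0.7815.
For rotational equilibrium, T × 1.9 × 0.7815 = 478.3, so T = 478.3 / 1.485 = 322 N.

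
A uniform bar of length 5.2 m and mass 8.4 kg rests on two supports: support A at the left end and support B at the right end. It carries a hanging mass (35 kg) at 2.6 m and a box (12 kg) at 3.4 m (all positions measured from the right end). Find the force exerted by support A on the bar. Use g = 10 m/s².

About support B:
Beam weight: 8.4 × 10 = 84 N down at 2.6 m → arm 2.6 m, τ = 84 × 2.6 = 218.4 N·m counterclockwise.
Hanging mass: 35 × 10 = 350 N down at 2.6 m → arm 2.6 m, τ = 350 × 2.6 = 910 N·m counterclockwise.
Box: 12 × 10 = 120 N down at 3.4 m → arm 3.4 m, τ = 120 × 3.4 = 408 N·m counterclockwise.
Net load moment about support B = 1536 N·m counterclockwise.
Reaction R at support A is upward at 5.2 m, arm 5.2 m → moment R × 5.2 clockwise.
Balancing moments: R × 5.2 = 1536, giving R = 295 N.

R_A ≈ 295 N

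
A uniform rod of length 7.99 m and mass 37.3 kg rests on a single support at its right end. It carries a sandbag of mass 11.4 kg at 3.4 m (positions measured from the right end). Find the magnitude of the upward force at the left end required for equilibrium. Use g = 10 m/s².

F ≈ 235 N

Choose the right end as the axis so the unknown pivot reaction has zero arm there.
Beam weight: 37.3 × 10 = 373 N down at 3.995 m → arm 3.995 m, τ = 373 × 3.995 = 1490 N·m counterclockwise.
Sandbag: 11.4 × 10 = 114 N down at 3.4 m → arm 3.4 m, τ = 114 × 3.4 = 387.6 N·m counterclockwise.
Net moment of the loads = 1878 N·m counterclockwise.
The upward force F acts at the left end, arm 7.99 m, giving F × 7.99 clockwise.
Στ = 0 ⇒ F × 7.99 = 1878 ⇒ F = 1878 / 7.99 = 235 N.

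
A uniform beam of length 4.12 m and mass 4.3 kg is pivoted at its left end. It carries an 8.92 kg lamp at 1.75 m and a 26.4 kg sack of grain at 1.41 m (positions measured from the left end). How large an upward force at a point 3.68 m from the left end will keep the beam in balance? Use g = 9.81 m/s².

Taking torques about the left end:
Beam weight: 4.3 × 9.81 = 42.18 N down at 2.06 m → arm 2.06 m, τ = 42.18 × 2.06 = 86.89 N·m clockwise.
Lamp: 8.92 × 9.81 = 87.51 N down at 1.75 m → arm 1.75 m, τ = 87.51 × 1.75 = 153.1 N·m clockwise.
Sack of grain: 26.4 × 9.81 = 259 N down at 1.41 m → arm 1.41 m, τ = 259 × 1.41 = 365.2 N·m clockwise.
Net moment of the loads = 605.2 N·m clockwise.
The upward force F acts at a point 3.68 m from the left end, arm 3.68 m, giving F × 3.68 counterclockwise.
Setting net torque to zero: F × 3.68 = 605.2 → F = 605.2 / 3.68 = 164 N.

F ≈ 164 N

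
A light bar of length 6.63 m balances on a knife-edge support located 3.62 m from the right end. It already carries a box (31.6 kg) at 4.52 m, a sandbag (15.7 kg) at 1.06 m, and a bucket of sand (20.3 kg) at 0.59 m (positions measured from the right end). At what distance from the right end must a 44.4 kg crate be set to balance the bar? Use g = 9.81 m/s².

x ≈ 5.27 m from the right end

Take moments about the knife-edge support (at 3.62 m from the right end).
Box: 31.6 × 9.81 = 310 N down at 4.52 m → arm 0.9 m, τ = 310 × 0.9 = 279 N·m counterclockwise.
Sandbag: 15.7 × 9.81 = 154 N down at 1.06 m → arm 2.56 m, τ = 154 × 2.56 = 394.2 N·m clockwise.
Bucket of sand: 20.3 × 9.81 = 199.1 N down at 0.59 m → arm 3.03 m, τ = 199.1 × 3.03 = 603.3 N·m clockwise.
Net moment of existing loads = 718.5 N·m clockwise.
The crate weighs 44.4 × 9.81 = 435.6 N and must supply an equal counterclockwise moment, so its lever arm about the knife-edge support is 718.5 / 435.6 = 1.65 m.
That puts it at 3.62 + 1.65 = 5.27 m from the right end.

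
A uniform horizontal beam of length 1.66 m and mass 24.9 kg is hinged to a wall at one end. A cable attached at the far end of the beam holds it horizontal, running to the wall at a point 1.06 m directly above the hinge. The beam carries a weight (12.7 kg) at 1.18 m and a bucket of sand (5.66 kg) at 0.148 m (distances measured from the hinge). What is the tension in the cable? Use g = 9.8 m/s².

Taking torques about the hinge:
Beam weight: 24.9 × 9.8 = 244 N down at 0.83 m → arm 0.83 m, τ = 244 × 0.83 = 202.5 N·m clockwise.
Weight: 12.7 × 9.8 = 124.5 N down at 1.18 m → arm 1.18 m, τ = 124.5 × 1.18 = 146.9 N·m clockwise.
Bucket of sand: 5.66 × 9.8 = 55.47 N down at 0.148 m → arm 0.148 m, τ = 55.47 × 0.148 = 8.21 N·m clockwise.
Total clockwise load moment = 357.6 N·m.
The cable tension T acts at 1.66 m; only its component perpendicular to the beam, T sinθ, produces torque. sinθ = h/√(h²+d²) = 1.06/√(1.06²+1.66²) = 0.5382.
For rotational equilibrium, T × 1.66 × 0.5382 = 357.6, so T = 357.6 / 0.8934 = 400 N.

T ≈ 400 N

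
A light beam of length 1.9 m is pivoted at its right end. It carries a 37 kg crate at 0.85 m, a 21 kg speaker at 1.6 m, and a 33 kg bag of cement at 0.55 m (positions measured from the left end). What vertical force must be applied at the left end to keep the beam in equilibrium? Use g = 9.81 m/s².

About the right end:
Crate: 37 × 9.81 = 363 N down at 0.85 m → arm 1.05 m, τ = 363 × 1.05 = 381.2 N·m counterclockwise.
Speaker: 21 × 9.81 = 206 N down at 1.6 m → arm 0.3 m, τ = 206 × 0.3 = 61.8 N·m counterclockwise.
Bag of cement: 33 × 9.81 = 323.7 N down at 0.55 m → arm 1.35 m, τ = 323.7 × 1.35 = 437 N·m counterclockwise.
Net moment of the loads = 880 N·m counterclockwise.
The upward force F acts at the left end, arm 1.9 m, giving F × 1.9 clockwise.
Balancing moments: F × 1.9 = 880, giving F = 880 / 1.9 = 463 N.

F ≈ 463 N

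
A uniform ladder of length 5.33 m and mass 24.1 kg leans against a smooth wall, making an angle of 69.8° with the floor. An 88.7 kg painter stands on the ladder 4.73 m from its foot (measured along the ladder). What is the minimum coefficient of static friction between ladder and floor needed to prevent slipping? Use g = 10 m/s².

Sum moments about the foot of the ladder (the floor normal and friction both act there and drop out).
Ladder weight 24.1×10 = 241 N acts at 2.665 m along the ladder; its horizontal arm is 2.665·cos69.8° = 0.9202 m → τ = 221.8 N·m clockwise.
Painter: 88.7×10 = 887 N at 4.73 m → arm 1.633 m → τ = 1448 N·m clockwise.
Wall normal N acts horizontally at the top; its moment arm is the height L sinθ = 5.33·sin69.8° = 5.002 m, counterclockwise.
Setting net torque to zero: N × 5.002 = 1670 → N = 333.9 N.
ΣFx = 0 ⇒ f = N_wall = 333.9 N. ΣFy = 0 ⇒ N_floor = 1128 N.
μ_min = f / N_floor = 333.9 / 1128 = 0.296.

μ_min ≈ 0.296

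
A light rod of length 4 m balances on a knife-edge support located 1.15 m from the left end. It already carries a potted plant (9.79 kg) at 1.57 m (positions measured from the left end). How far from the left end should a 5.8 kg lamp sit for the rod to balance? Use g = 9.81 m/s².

x ≈ 0.441 m from the left end

Take moments about the knife-edge support (at 1.15 m from the left end).
Potted plant: 9.79 × 9.81 = 96.04 N down at 1.57 m → arm 0.42 m, τ = 96.04 × 0.42 = 40.34 N·m clockwise.
Net moment of existing loads = 40.34 N·m clockwise.
The lamp weighs 5.8 × 9.81 = 56.9 N and must supply an equal counterclockwise moment, so its lever arm about the knife-edge support is 40.34 / 56.9 = 0.709 m.
That puts it at 1.15 − 0.709 = 0.441 m from the left end.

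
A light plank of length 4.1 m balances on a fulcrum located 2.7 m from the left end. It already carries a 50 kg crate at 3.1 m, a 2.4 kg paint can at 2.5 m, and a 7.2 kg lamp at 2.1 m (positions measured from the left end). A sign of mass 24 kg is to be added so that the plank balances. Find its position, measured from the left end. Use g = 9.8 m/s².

x ≈ 2.07 m from the left end

Take moments about the fulcrum (at 2.7 m from the left end).
Crate: 50 × 9.8 = 490 N down at 3.1 m → arm 0.4 m, τ = 490 × 0.4 = 196 N·m clockwise.
Paint can: 2.4 × 9.8 = 23.52 N down at 2.5 m → arm 0.2 m, τ = 23.52 × 0.2 = 4.704 N·m counterclockwise.
Lamp: 7.2 × 9.8 = 70.56 N down at 2.1 m → arm 0.6 m, τ = 70.56 × 0.6 = 42.34 N·m counterclockwise.
Net moment of existing loads = 149 N·m clockwise.
The sign weighs 24 × 9.8 = 235.2 N and must supply an equal counterclockwise moment, so its lever arm about the fulcrum is 149 / 235.2 = 0.634 m.
That puts it at 2.7 − 0.634 = 2.07 m from the left end.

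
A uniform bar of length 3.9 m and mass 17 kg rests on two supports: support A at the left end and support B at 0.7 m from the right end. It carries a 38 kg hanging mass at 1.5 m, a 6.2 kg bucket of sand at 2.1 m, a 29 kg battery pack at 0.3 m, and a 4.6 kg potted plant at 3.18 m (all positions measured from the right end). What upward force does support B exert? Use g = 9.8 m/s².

Taking torques about support A:
Beam weight: 17 × 9.8 = 166.6 N down at 1.95 m → arm 1.95 m, τ = 166.6 × 1.95 = 324.9 N·m clockwise.
Hanging mass: 38 × 9.8 = 372.4 N down at 1.5 m → arm 2.4 m, τ = 372.4 × 2.4 = 893.8 N·m clockwise.
Bucket of sand: 6.2 × 9.8 = 60.76 N down at 2.1 m → arm 1.8 m, τ = 60.76 × 1.8 = 109.4 N·m clockwise.
Battery pack: 29 × 9.8 = 284.2 N down at 0.3 m → arm 3.6 m, τ = 284.2 × 3.6 = 1023 N·m clockwise.
Potted plant: 4.6 × 9.8 = 45.08 N down at 3.18 m → arm 0.72 m, τ = 45.08 × 0.72 = 32.46 N·m clockwise.
Net load moment about support A = 2384 N·m clockwise.
Reaction R at support B is upward at 0.7 m, arm 3.2 m → moment R × 3.2 counterclockwise.
Setting net torque to zero: R × 3.2 = 2384 → R = 745 N.

R_B ≈ 745 N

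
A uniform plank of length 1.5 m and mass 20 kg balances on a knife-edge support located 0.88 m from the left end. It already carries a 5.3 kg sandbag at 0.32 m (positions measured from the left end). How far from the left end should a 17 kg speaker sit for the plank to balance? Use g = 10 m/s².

Take moments about the knife-edge support (at 0.88 m from the left end).
Beam weight: 20 × 10 = 200 N down at 0.75 m → arm 0.13 m, τ = 200 × 0.13 = 26 N·m counterclockwise.
Sandbag: 5.3 × 10 = 53 N down at 0.32 m → arm 0.56 m, τ = 53 × 0.56 = 29.68 N·m counterclockwise.
Net moment of existing loads = 55.68 N·m counterclockwise.
The speaker weighs 17 × 10 = 170 N and must supply an equal clockwise moment, so its lever arm about the knife-edge support is 55.68 / 170 = 0.328 m.
That puts it at 0.88 + 0.328 = 1.21 m from the left end.

x ≈ 1.21 m from the left end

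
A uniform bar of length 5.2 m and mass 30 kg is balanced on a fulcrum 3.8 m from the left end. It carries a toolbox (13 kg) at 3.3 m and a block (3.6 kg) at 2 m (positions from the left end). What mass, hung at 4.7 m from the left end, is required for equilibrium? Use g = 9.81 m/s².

m ≈ 54.4 kg

Sum moments about the fulcrum (at 3.8 m from the left end) (the support reaction has zero arm there).
Beam weight: 30 × 9.81 = 294.3 N down at 2.6 m → arm 1.2 m, τ = 294.3 × 1.2 = 353.2 N·m counterclockwise.
Toolbox: 13 × 9.81 = 127.5 N down at 3.3 m → arm 0.5 m, τ = 127.5 × 0.5 = 63.75 N·m counterclockwise.
Block: 3.6 × 9.81 = 35.32 N down at 2 m → arm 1.8 m, τ = 35.32 × 1.8 = 63.58 N·m counterclockwise.
Net moment of known loads = 480.5 N·m counterclockwise.
An unknown mass m at 4.7 m has arm 0.9 m; its moment is m·g·0.9 clockwise.
Balancing moments: m × 9.81 × 0.9 = 480.5, giving m = 480.5 / (9.81 × 0.9) = 54.4 kg.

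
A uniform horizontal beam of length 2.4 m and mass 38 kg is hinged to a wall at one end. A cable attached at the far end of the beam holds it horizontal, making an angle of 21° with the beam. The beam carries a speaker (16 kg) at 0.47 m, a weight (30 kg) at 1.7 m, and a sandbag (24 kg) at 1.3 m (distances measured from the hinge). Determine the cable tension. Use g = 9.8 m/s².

T ≈ 1540 N

Sum moments about the hinge (the unknown hinge reaction has zero arm there).
Beam weight: 38 × 9.8 = 372.4 N down at 1.2 m → arm 1.2 m, τ = 372.4 × 1.2 = 446.9 N·m clockwise.
Speaker: 16 × 9.8 = 156.8 N down at 0.47 m → arm 0.47 m, τ = 156.8 × 0.47 = 73.7 N·m clockwise.
Weight: 30 × 9.8 = 294 N down at 1.7 m → arm 1.7 m, τ = 294 × 1.7 = 499.8 N·m clockwise.
Sandbag: 24 × 9.8 = 235.2 N down at 1.3 m → arm 1.3 m, τ = 235.2 × 1.3 = 305.8 N·m clockwise.
Total clockwise load moment = 1326 N·m.
The cable tension T acts at 2.4 m; only its component perpendicular to the beam, T sinθ, produces torque. sin 21° = 0.3584.
Στ = 0 ⇒ T × 2.4 × 0.3584 = 1326 ⇒ T = 1326 / 0.8602 = 1540 N.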